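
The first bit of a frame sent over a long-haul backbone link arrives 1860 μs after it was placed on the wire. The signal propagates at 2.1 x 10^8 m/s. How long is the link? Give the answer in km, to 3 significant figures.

d = s × t_prop = 210000000 × 0.00186 = 391 km.

391 km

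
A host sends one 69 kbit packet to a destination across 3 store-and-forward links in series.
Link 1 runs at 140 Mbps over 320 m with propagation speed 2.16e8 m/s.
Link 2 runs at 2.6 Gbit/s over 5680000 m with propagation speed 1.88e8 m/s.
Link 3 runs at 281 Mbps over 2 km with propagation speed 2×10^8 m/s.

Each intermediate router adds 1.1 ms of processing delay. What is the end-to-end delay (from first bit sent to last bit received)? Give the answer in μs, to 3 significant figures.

L = 69000 bits.
Transmission delays (L/R per hop): 492.857, 26.5385, 245.552 μs; sum = 764.947 μs.
Propagation delays (d/s per hop): 1.48148, 30212.8, 10 μs; sum = 30224.2 μs.
Processing at 2 router(s): 2 × 1.1 ms = 2200 μs.
End-to-end = 33200 μs.

33200 μs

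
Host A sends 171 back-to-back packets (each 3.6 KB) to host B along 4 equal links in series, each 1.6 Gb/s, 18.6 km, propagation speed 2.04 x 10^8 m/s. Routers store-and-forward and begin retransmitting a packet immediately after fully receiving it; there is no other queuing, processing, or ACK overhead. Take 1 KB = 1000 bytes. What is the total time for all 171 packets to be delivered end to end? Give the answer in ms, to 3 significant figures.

Per-hop transmission t_tx = L/R = 28800/1600000000 = 0.018 ms.
Per-hop propagation t_prop = 18600/204000000 = 0.0911765 ms.
Pipeline fill: first packet needs 4·t_tx to clear all hops; remaining 170 packets each add one t_tx.
Total = (4+171-1)·t_tx + 4·t_prop = 174·0.018 + 4·0.0911765 = 3.50 ms.

3.50 ms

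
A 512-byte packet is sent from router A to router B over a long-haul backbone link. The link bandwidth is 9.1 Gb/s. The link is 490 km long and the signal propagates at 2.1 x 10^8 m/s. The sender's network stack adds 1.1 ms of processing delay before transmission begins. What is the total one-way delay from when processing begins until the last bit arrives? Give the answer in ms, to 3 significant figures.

3.43 ms

L = 512 × 8 = 4096 bits.
Transmission delay = L/R = 4096 / 9100000000 = 0.00045011 ms.
Propagation delay = d/s = 490000 m / 210000000 m/s = 2.33333 ms.
Plus processing delay 1.1 ms = 1.1 ms.
Total = 3.43 ms.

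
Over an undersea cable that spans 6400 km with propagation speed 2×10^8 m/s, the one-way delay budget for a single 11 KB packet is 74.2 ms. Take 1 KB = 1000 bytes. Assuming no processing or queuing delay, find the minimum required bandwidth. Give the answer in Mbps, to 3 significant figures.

L = 88000 bits.
Propagation delay = 6400000 / 200000000 = 32 ms.
Transmission budget = 74.2 − 32 = 42.2 ms.
R ≥ L / t_tx = 88000 bits / 0.0422 s = 2.09 Mbps.

2.09 Mbps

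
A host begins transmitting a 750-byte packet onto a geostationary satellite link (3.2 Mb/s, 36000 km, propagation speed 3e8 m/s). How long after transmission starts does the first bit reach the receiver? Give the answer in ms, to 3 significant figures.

120 ms

First bit experiences only propagation delay: d/s = 36000000/300000000 = 120 ms.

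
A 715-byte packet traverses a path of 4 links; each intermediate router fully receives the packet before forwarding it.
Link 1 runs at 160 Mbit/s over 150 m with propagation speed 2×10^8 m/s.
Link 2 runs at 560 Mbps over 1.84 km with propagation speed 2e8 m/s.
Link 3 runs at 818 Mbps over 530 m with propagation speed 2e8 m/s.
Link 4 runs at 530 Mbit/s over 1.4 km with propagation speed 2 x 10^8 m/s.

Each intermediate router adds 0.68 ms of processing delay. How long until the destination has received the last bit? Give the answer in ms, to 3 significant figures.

L = 715 × 8 = 5720 bits.
Transmission delays (L/R per hop): 0.03575, 0.0102143, 0.00699267, 0.0107925 ms; sum = 0.0637494 ms.
Propagation delays (d/s per hop): 0.00075, 0.0092, 0.00265, 0.007 ms; sum = 0.0196 ms.
Processing at 3 router(s): 3 × 0.68 ms = 2.04 ms.
End-to-end = 2.12 ms.

2.12 ms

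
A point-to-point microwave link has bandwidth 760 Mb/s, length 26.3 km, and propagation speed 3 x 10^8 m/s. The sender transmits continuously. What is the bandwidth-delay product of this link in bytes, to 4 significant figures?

8328 bytes

Propagation delay = 26300 / 300000000 = 8.76667e-05 s.
BDP = R × t_prop = 760000000 × 8.76667e-05 = 66626.7 bits.
In bytes: 66626.7/8 = 8328 bytes.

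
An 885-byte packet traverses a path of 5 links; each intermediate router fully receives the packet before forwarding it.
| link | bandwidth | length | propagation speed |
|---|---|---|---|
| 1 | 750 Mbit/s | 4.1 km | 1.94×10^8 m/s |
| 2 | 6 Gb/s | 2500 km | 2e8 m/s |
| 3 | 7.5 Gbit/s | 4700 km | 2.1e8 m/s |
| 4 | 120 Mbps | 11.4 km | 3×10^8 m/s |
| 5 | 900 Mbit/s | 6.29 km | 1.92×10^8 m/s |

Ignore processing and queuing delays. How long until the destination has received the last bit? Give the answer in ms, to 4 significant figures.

35.05 ms

L = 885 × 8 = 7080 bits.
Transmission delays (L/R per hop): 0.00944, 0.00118, 0.000944, 0.059, 0.00786667 ms; sum = 0.0784307 ms.
Propagation delays (d/s per hop): 0.021134, 12.5, 22.381, 0.038, 0.0327604 ms; sum = 34.9728 ms.
End-to-end = 35.05 ms.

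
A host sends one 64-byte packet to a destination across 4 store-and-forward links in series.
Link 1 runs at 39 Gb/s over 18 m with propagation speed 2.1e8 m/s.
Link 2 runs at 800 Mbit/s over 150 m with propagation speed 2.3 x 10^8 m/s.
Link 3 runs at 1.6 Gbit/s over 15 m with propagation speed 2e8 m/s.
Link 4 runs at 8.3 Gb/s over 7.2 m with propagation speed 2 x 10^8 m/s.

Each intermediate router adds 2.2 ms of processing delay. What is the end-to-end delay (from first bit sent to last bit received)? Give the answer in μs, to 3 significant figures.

6600 μs

L = 64 × 8 = 512 bits.
Transmission delays (L/R per hop): 0.0131282, 0.64, 0.32, 0.0616867 μs; sum = 1.03481 μs.
Propagation delays (d/s per hop): 0.0857143, 0.652174, 0.075, 0.036 μs; sum = 0.848888 μs.
Processing at 3 router(s): 3 × 2.2 ms = 6600 μs.
End-to-end = 6600 μs.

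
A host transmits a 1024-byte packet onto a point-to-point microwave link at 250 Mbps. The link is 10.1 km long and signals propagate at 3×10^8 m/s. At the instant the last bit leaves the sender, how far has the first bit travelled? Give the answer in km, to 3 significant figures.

t_tx = L/R = 8192/250000000 = 3.2768e-05 s.
Distance = s × t_tx = 300000000 × 3.2768e-05 = 9.83 km.

9.83 km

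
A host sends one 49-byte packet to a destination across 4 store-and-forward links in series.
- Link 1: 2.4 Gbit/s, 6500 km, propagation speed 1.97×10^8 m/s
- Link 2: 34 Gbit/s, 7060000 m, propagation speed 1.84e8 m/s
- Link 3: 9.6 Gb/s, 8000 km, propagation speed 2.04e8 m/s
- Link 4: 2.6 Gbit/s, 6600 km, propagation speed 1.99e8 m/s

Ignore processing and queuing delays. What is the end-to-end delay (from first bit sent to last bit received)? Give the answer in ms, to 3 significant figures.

144 ms

L = 49 × 8 = 392 bits.
Transmission delays (L/R per hop): 0.000163333, 1.15294e-05, 4.08333e-05, 0.000150769 ms; sum = 0.000366465 ms.
Propagation delays (d/s per hop): 32.9949, 38.3696, 39.2157, 33.1658 ms; sum = 143.746 ms.
End-to-end = 144 ms.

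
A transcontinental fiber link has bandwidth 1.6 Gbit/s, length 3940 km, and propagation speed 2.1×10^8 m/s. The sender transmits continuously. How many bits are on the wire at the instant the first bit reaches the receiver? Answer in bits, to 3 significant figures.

30000000 bits

Propagation delay = 3940000 / 210000000 = 0.0187619 s.
BDP = R × t_prop = 1600000000 × 0.0187619 = 30019000 bits.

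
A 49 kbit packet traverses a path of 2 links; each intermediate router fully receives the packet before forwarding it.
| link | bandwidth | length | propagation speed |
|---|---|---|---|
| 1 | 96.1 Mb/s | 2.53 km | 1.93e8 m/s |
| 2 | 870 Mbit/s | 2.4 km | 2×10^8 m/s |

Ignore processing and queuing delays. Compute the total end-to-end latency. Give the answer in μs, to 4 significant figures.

591.3 μs

L = 49000 bits.
Transmission delays (L/R per hop): 509.886, 56.3218 μs; sum = 566.207 μs.
Propagation delays (d/s per hop): 13.1088, 12 μs; sum = 25.1088 μs.
End-to-end = 591.3 μs.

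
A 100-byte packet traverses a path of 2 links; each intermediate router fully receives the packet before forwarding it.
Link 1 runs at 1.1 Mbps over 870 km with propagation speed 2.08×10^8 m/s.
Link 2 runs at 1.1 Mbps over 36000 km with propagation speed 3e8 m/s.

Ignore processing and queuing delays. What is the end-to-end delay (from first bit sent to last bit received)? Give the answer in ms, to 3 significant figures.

126 ms

L = 100 × 8 = 800 bits.
Transmission delay per hop = L/R = 800/1100000 = 0.727273 ms; 2 hops → 1.45455 ms.
Propagation delays (d/s per hop): 4.18269, 120 ms; sum = 124.183 ms.
End-to-end = 126 ms.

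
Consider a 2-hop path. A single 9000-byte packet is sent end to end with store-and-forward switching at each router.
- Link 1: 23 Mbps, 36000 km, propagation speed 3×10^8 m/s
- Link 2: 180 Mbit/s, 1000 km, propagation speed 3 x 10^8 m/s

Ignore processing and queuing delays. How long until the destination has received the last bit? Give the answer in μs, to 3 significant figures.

127000 μs

L = 9000 × 8 = 72000 bits.
Transmission delays (L/R per hop): 3130.43, 400 μs; sum = 3530.43 μs.
Propagation delays (d/s per hop): 120000, 3333.33 μs; sum = 123333 μs.
End-to-end = 127000 μs.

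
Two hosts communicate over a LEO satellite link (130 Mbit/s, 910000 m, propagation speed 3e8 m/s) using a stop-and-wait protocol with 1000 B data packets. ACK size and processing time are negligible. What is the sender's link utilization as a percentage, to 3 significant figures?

t_tx = L/R = 8000/130000000 = 6.15385e-05 s.
t_prop = 910000/300000000 = 0.00303333 s; RTT = 0.00606667 s.
Cycle = t_tx + RTT = 0.00612821 s.
Utilization = t_tx / cycle = 6.15385e-05/0.00612821 = 1.00 %.

1.00 %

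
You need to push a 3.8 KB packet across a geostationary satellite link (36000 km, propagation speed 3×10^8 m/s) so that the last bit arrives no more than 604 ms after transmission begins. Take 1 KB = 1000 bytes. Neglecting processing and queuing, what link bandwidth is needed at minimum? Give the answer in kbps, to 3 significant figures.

62.8 kbps

L = 30400 bits.
Propagation delay = 36000000 / 300000000 = 120 ms.
Transmission budget = 604 − 120 = 484 ms.
R ≥ L / t_tx = 30400 bits / 0.484 s = 62.8 kbps.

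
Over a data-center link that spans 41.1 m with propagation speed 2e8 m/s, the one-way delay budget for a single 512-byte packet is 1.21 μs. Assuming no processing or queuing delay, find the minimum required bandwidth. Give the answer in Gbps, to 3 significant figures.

4.08 Gbps

L = 4096 bits.
Propagation delay = 41.1 / 200000000 = 0.2055 μs.
Transmission budget = 1.21 − 0.2055 = 1.0045 μs.
R ≥ L / t_tx = 4096 bits / 1.0045e-06 s = 4.08 Gbps.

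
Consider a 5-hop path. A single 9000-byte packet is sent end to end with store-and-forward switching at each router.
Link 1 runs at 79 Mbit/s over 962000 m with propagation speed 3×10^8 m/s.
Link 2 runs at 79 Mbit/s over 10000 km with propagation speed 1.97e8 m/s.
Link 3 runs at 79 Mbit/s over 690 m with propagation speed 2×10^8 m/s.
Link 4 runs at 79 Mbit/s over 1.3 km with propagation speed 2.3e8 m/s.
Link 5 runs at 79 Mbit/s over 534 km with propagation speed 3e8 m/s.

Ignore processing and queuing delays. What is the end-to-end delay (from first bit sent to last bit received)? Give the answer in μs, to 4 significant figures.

60310 μs

L = 9000 × 8 = 72000 bits.
Transmission delay per hop = L/R = 72000/79000000 = 911.392 μs; 5 hops → 4556.96 μs.
Propagation delays (d/s per hop): 3206.67, 50761.4, 3.45, 5.65217, 1780 μs; sum = 55757.2 μs.
End-to-end = 60310 μs.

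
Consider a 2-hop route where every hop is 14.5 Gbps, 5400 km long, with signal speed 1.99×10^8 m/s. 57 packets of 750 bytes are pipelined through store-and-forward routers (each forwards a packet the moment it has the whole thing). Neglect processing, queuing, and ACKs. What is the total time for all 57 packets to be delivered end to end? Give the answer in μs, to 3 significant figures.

54300 μs

Per-hop transmission t_tx = L/R = 6000/14500000000 = 0.413793 μs.
Per-hop propagation t_prop = 5400000/199000000 = 27135.7 μs.
Pipeline fill: first packet needs 2·t_tx to clear all hops; remaining 56 packets each add one t_tx.
Total = (2+57-1)·t_tx + 2·t_prop = 58·0.413793 + 2·27135.7 = 54300 μs.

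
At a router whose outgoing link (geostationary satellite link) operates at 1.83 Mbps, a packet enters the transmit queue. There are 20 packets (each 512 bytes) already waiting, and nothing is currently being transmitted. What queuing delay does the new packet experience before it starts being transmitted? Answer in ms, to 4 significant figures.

44.77 ms

Each queued packet: L/R = 4096/1830000 = 2.23825 ms.
20 queued → 44.765 ms.
Queuing delay = 44.77 ms.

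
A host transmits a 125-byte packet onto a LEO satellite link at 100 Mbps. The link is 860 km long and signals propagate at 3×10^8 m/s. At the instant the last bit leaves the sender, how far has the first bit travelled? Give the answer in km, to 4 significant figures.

t_tx = L/R = 1000/100000000 = 1e-05 s.
Distance = s × t_tx = 300000000 × 1e-05 = 3.000 km.

3.000 km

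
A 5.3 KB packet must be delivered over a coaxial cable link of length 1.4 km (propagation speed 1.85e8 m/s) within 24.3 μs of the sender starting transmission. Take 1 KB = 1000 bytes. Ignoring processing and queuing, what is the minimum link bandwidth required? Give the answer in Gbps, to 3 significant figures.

2.53 Gbps

L = 42400 bits.
Propagation delay = 1400 / 185000000 = 7.56757 μs.
Transmission budget = 24.3 − 7.56757 = 16.7324 μs.
R ≥ L / t_tx = 42400 bits / 1.67324e-05 s = 2.53 Gbps.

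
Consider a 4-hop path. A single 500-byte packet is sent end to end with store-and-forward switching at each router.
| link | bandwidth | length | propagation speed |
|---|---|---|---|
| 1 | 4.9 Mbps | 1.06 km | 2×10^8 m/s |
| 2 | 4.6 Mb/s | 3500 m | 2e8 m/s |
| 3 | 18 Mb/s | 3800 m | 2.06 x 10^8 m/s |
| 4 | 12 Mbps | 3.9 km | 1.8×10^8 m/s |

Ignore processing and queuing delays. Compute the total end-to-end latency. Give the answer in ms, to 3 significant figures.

L = 500 × 8 = 4000 bits.
Transmission delays (L/R per hop): 0.816327, 0.869565, 0.222222, 0.333333 ms; sum = 2.24145 ms.
Propagation delays (d/s per hop): 0.0053, 0.0175, 0.0184466, 0.0216667 ms; sum = 0.0629133 ms.
End-to-end = 2.30 ms.

2.30 ms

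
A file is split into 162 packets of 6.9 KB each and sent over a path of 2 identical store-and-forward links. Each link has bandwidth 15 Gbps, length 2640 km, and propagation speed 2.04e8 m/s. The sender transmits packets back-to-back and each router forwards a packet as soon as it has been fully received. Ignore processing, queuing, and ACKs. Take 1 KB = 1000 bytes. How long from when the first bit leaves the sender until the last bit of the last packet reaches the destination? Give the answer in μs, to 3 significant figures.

26500 μs

Per-hop transmission t_tx = L/R = 55200/15000000000 = 3.68 μs.
Per-hop propagation t_prop = 2640000/204000000 = 12941.2 μs.
Pipeline fill: first packet needs 2·t_tx to clear all hops; remaining 161 packets each add one t_tx.
Total = (2+162-1)·t_tx + 2·t_prop = 163·3.68 + 2·12941.2 = 26500 μs.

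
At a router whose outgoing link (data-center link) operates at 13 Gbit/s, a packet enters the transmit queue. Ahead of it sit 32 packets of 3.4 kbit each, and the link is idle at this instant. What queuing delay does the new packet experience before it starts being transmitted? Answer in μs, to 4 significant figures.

8.369 μs

Each queued packet: L/R = 3400/13000000000 = 0.261538 μs.
32 queued → 8.36923 μs.
Queuing delay = 8.369 μs.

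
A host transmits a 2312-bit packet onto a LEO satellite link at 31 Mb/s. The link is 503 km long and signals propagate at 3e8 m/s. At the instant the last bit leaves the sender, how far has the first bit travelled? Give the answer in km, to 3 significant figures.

t_tx = L/R = 2312/31000000 = 7.45806e-05 s.
Distance = s × t_tx = 300000000 × 7.45806e-05 = 22.4 km.

22.4 km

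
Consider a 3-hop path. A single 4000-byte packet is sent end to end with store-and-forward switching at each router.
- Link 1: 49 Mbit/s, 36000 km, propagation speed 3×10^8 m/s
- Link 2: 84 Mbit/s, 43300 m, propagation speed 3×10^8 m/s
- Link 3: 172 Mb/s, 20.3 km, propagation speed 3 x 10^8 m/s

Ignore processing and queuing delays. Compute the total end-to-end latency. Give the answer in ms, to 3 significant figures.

121 ms

L = 4000 × 8 = 32000 bits.
Transmission delays (L/R per hop): 0.653061, 0.380952, 0.186047 ms; sum = 1.22006 ms.
Propagation delays (d/s per hop): 120, 0.144333, 0.0676667 ms; sum = 120.212 ms.
End-to-end = 121 ms.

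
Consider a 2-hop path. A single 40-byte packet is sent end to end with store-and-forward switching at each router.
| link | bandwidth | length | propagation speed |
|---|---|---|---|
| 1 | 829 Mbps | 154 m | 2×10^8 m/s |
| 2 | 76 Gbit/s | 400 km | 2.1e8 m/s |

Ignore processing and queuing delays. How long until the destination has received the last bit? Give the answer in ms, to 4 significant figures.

1.906 ms

L = 40 × 8 = 320 bits.
Transmission delays (L/R per hop): 0.000386007, 4.21053e-06 ms; sum = 0.000390218 ms.
Propagation delays (d/s per hop): 0.00077, 1.90476 ms; sum = 1.90553 ms.
End-to-end = 1.906 ms.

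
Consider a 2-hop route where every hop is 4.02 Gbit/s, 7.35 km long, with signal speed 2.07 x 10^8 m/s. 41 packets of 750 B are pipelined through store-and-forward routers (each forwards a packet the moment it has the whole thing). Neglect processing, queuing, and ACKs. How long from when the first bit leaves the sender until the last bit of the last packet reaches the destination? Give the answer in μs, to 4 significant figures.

133.7 μs

Per-hop transmission t_tx = L/R = 6000/4.02e+09 = 1.49254 μs.
Per-hop propagation t_prop = 7350/2.07e+08 = 35.5072 μs.
Pipeline fill: first packet needs 2·t_tx to clear all hops; remaining 40 packets each add one t_tx.
Total = (2+41-1)·t_tx + 2·t_prop = 42·1.49254 + 2·35.5072 = 133.7 μs.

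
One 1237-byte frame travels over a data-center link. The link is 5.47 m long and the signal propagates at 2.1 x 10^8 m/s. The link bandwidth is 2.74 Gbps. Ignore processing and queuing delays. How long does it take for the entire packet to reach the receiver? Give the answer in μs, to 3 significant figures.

3.64 μs

L = 1237 × 8 = 9896 bits.
Transmission delay = L/R = 9896 / 2740000000 = 3.61168 μs.
Propagation delay = d/s = 5.47 m / 210000000 m/s = 0.0260476 μs.
Total = 3.64 μs.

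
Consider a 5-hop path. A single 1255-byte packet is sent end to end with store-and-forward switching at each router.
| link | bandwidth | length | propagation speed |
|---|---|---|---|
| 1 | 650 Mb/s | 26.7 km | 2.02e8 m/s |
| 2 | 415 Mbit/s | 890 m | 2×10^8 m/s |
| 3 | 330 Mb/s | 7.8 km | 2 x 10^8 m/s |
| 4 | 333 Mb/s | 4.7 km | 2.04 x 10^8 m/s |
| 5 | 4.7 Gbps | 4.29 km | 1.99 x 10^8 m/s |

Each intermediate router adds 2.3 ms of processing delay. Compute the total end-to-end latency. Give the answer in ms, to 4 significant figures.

9.523 ms

L = 1255 × 8 = 10040 bits.
Transmission delays (L/R per hop): 0.0154462, 0.0241928, 0.0304242, 0.0301502, 0.00213617 ms; sum = 0.102349 ms.
Propagation delays (d/s per hop): 0.132178, 0.00445, 0.039, 0.0230392, 0.0215578 ms; sum = 0.220225 ms.
Processing at 4 router(s): 4 × 2.3 ms = 9.2 ms.
End-to-end = 9.523 ms.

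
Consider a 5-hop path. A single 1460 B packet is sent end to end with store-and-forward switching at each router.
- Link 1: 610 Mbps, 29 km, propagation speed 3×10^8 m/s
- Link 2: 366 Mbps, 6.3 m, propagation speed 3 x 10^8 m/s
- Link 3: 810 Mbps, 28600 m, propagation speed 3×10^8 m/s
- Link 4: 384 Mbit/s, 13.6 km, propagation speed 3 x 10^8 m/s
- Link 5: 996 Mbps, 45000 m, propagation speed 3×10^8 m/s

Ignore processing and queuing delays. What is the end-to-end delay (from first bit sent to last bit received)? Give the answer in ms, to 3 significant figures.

0.495 ms

L = 1460 × 8 = 11680 bits.
Transmission delays (L/R per hop): 0.0191475, 0.0319126, 0.0144198, 0.0304167, 0.0117269 ms; sum = 0.107623 ms.
Propagation delays (d/s per hop): 0.0966667, 2.1e-05, 0.0953333, 0.0453333, 0.15 ms; sum = 0.387354 ms.
End-to-end = 0.495 ms.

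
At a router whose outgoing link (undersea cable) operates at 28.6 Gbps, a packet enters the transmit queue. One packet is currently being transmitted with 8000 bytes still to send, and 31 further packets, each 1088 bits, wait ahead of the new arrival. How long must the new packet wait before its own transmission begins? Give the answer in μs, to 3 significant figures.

3.42 μs

Each queued packet: L/R = 1088/28600000000 = 0.038042 μs.
31 queued → 1.1793 μs.
Plus remaining 64000 bits of current packet: 2.23776 μs.
Queuing delay = 3.42 μs.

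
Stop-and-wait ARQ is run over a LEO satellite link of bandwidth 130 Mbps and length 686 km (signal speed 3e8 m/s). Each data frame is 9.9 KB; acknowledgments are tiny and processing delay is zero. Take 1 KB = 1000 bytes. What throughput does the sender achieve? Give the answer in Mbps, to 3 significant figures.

t_tx = L/R = 79200/130000000 = 0.000609231 s.
t_prop = 686000/300000000 = 0.00228667 s; RTT = 0.00457333 s.
Cycle = t_tx + RTT = 0.00518256 s.
Throughput = L / cycle = 79200 / 0.00518256 = 15.3 Mbps.

15.3 Mbps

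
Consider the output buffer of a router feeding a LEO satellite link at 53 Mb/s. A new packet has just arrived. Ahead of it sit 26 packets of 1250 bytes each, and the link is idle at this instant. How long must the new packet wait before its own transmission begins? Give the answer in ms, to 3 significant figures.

Each queued packet: L/R = 10000/53000000 = 0.188679 ms.
26 queued → 4.90566 ms.
Queuing delay = 4.91 ms.

4.91 ms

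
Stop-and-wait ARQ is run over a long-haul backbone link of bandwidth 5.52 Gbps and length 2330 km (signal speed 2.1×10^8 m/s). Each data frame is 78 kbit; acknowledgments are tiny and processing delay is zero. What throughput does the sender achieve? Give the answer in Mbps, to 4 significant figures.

t_tx = L/R = 78000/5520000000 = 1.41304e-05 s.
t_prop = 2330000/210000000 = 0.0110952 s; RTT = 0.0221905 s.
Cycle = t_tx + RTT = 0.0222046 s.
Throughput = L / cycle = 78000 / 0.0222046 = 3.513 Mbps.

3.513 Mbps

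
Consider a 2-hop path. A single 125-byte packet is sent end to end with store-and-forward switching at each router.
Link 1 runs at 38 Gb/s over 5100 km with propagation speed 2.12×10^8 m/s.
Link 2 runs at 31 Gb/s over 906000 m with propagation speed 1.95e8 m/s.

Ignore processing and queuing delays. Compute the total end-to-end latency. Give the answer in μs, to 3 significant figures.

L = 125 × 8 = 1000 bits.
Transmission delays (L/R per hop): 0.0263158, 0.0322581 μs; sum = 0.0585739 μs.
Propagation delays (d/s per hop): 24056.6, 4646.15 μs; sum = 28702.8 μs.
End-to-end = 28700 μs.

28700 μs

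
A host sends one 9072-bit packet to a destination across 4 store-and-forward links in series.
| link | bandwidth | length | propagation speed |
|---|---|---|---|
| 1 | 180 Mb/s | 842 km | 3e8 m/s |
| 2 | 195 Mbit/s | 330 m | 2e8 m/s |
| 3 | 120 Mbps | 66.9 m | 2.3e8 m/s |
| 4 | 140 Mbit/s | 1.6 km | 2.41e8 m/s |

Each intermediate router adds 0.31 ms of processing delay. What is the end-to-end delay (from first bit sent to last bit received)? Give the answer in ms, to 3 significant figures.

3.98 ms

Transmission delays (L/R per hop): 0.0504, 0.0465231, 0.0756, 0.0648 ms; sum = 0.237323 ms.
Propagation delays (d/s per hop): 2.80667, 0.00165, 0.00029087, 0.006639 ms; sum = 2.81525 ms.
Processing at 3 router(s): 3 × 0.31 ms = 0.93 ms.
End-to-end = 3.98 ms.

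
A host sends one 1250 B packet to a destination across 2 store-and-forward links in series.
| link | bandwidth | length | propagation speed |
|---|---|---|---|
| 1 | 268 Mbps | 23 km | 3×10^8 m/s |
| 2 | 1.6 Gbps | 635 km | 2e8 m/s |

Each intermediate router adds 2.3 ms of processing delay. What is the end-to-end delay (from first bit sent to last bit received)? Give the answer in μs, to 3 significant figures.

L = 1250 × 8 = 10000 bits.
Transmission delays (L/R per hop): 37.3134, 6.25 μs; sum = 43.5634 μs.
Propagation delays (d/s per hop): 76.6667, 3175 μs; sum = 3251.67 μs.
Processing at 1 router(s): 1 × 2.3 ms = 2300 μs.
End-to-end = 5600 μs.

5600 μs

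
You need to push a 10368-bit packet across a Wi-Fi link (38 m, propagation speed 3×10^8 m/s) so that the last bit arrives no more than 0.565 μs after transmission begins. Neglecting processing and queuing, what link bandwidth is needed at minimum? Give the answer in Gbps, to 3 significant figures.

23.7 Gbps

Propagation delay = 38 / 300000000 = 0.126667 μs.
Transmission budget = 0.565 − 0.126667 = 0.438333 μs.
R ≥ L / t_tx = 10368 bits / 4.38333e-07 s = 23.7 Gbps.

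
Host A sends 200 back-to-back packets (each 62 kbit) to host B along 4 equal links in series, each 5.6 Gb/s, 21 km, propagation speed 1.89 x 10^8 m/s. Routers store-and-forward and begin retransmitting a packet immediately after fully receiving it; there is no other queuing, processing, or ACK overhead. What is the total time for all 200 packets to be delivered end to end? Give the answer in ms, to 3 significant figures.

2.69 ms

Per-hop transmission t_tx = L/R = 62000/5600000000 = 0.0110714 ms.
Per-hop propagation t_prop = 21000/189000000 = 0.111111 ms.
Pipeline fill: first packet needs 4·t_tx to clear all hops; remaining 199 packets each add one t_tx.
Total = (4+200-1)·t_tx + 4·t_prop = 203·0.0110714 + 4·0.111111 = 2.69 ms.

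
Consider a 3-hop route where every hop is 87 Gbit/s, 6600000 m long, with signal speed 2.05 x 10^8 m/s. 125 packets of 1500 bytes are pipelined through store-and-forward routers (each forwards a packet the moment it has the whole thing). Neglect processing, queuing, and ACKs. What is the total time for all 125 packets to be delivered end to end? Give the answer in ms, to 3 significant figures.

Per-hop transmission t_tx = L/R = 12000/87000000000 = 0.000137931 ms.
Per-hop propagation t_prop = 6600000/2.05e+08 = 32.1951 ms.
Pipeline fill: first packet needs 3·t_tx to clear all hops; remaining 124 packets each add one t_tx.
Total = (3+125-1)·t_tx + 3·t_prop = 127·0.000137931 + 3·32.1951 = 96.6 ms.

96.6 ms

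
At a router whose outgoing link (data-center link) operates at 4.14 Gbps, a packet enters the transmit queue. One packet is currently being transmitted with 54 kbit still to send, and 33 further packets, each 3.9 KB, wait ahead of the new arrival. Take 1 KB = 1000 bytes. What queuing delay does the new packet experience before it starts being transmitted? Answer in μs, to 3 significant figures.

Each queued packet: L/R = 31200/4.14e+09 = 7.53623 μs.
33 queued → 248.696 μs.
Plus remaining 54000 bits of current packet: 13.0435 μs.
Queuing delay = 262 μs.

262 μs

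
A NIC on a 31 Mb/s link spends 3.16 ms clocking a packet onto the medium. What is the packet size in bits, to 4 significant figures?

97960 bits

L = R × t_tx = 31000000 b/s × 0.00316 s = 97960 bits.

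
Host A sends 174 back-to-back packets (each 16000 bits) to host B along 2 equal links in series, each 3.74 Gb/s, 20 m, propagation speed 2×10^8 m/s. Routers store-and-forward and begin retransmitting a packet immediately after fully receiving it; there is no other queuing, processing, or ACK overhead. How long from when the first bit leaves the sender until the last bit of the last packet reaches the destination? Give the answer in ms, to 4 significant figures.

0.7489 ms

Per-hop transmission t_tx = L/R = 16000/3740000000 = 0.00427807 ms.
Per-hop propagation t_prop = 20/200000000 = 0.0001 ms.
Pipeline fill: first packet needs 2·t_tx to clear all hops; remaining 173 packets each add one t_tx.
Total = (2+174-1)·t_tx + 2·t_prop = 175·0.00427807 + 2·0.0001 = 0.7489 ms.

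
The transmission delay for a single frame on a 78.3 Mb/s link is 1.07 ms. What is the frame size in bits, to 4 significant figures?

83780 bits

L = R × t_tx = 78300000 b/s × 0.00107 s = 83781 bits.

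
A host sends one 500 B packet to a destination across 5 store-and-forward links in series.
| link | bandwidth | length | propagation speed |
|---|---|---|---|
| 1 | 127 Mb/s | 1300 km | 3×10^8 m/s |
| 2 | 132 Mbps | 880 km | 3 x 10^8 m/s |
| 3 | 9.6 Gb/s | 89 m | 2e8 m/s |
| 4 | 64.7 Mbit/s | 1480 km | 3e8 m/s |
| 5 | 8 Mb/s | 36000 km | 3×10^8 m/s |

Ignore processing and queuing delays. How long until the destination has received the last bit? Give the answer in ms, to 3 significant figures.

133 ms

L = 500 × 8 = 4000 bits.
Transmission delays (L/R per hop): 0.0314961, 0.030303, 0.000416667, 0.0618238, 0.5 ms; sum = 0.62404 ms.
Propagation delays (d/s per hop): 4.33333, 2.93333, 0.000445, 4.93333, 120 ms; sum = 132.2 ms.
End-to-end = 133 ms.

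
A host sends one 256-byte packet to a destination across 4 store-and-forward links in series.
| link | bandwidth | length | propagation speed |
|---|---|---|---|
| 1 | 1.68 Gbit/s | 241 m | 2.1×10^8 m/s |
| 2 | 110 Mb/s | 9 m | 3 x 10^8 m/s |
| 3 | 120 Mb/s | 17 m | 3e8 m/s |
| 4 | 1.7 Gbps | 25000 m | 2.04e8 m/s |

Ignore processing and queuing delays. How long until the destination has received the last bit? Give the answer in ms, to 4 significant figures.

0.1619 ms

L = 256 × 8 = 2048 bits.
Transmission delays (L/R per hop): 0.00121905, 0.0186182, 0.0170667, 0.00120471 ms; sum = 0.0381086 ms.
Propagation delays (d/s per hop): 0.00114762, 3e-05, 5.66667e-05, 0.122549 ms; sum = 0.123783 ms.
End-to-end = 0.1619 ms.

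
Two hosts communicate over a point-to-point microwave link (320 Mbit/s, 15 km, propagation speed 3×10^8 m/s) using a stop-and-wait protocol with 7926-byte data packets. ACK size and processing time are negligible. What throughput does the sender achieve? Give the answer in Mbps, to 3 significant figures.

t_tx = L/R = 63408/320000000 = 0.00019815 s.
t_prop = 15000/300000000 = 5e-05 s; RTT = 0.0001 s.
Cycle = t_tx + RTT = 0.00029815 s.
Throughput = L / cycle = 63408 / 0.00029815 = 213 Mbps.

213 Mbps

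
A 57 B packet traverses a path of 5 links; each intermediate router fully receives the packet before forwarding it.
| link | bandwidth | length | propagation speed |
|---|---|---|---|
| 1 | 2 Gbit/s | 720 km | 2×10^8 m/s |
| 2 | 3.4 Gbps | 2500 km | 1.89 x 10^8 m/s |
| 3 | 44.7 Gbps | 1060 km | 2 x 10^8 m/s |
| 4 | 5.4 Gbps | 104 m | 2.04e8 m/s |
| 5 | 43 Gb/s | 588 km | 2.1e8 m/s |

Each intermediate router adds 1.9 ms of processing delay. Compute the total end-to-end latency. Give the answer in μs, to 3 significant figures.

L = 57 × 8 = 456 bits.
Transmission delays (L/R per hop): 0.228, 0.134118, 0.0102013, 0.0844444, 0.0106047 μs; sum = 0.467368 μs.
Propagation delays (d/s per hop): 3600, 13227.5, 5300, 0.509804, 2800 μs; sum = 24928 μs.
Processing at 4 router(s): 4 × 1.9 ms = 7600 μs.
End-to-end = 32500 μs.

32500 μs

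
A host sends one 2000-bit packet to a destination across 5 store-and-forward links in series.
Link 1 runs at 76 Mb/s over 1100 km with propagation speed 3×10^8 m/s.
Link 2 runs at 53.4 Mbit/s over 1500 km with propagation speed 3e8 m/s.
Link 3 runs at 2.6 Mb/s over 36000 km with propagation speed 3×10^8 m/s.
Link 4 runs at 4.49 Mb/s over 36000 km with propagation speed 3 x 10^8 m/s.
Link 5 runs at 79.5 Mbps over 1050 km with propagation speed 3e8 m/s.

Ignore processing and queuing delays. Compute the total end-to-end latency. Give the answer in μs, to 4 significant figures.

253500 μs

Transmission delays (L/R per hop): 26.3158, 37.4532, 769.231, 445.434, 25.1572 μs; sum = 1303.59 μs.
Propagation delays (d/s per hop): 3666.67, 5000, 120000, 120000, 3500 μs; sum = 252167 μs.
End-to-end = 253500 μs.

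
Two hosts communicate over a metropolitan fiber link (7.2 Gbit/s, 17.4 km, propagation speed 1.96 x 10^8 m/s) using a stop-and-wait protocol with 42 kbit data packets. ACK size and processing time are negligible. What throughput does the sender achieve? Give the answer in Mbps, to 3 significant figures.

t_tx = L/R = 42000/7200000000 = 5.83333e-06 s.
t_prop = 17400/196000000 = 8.87755e-05 s; RTT = 0.000177551 s.
Cycle = t_tx + RTT = 0.000183384 s.
Throughput = L / cycle = 42000 / 0.000183384 = 229 Mbps.

229 Mbps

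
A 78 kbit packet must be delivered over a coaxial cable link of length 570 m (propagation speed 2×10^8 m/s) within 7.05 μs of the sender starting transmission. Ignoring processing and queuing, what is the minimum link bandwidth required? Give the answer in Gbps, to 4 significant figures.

18.57 Gbps

Propagation delay = 570 / 200000000 = 2.85 μs.
Transmission budget = 7.05 − 2.85 = 4.2 μs.
R ≥ L / t_tx = 78000 bits / 4.2e-06 s = 18.57 Gbps.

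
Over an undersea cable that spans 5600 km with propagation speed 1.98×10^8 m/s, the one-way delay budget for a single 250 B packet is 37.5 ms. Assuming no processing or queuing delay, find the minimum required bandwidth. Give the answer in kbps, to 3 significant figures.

L = 2000 bits.
Propagation delay = 5600000 / 198000000 = 28.2828 ms.
Transmission budget = 37.5 − 28.2828 = 9.21717 ms.
R ≥ L / t_tx = 2000 bits / 0.00921717 s = 217 kbps.

217 kbps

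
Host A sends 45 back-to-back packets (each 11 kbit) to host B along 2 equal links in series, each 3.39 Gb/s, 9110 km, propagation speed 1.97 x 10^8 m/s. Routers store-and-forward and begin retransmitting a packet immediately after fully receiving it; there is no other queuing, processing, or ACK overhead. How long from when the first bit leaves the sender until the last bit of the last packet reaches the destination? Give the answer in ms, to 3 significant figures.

Per-hop transmission t_tx = L/R = 11000/3390000000 = 0.00324484 ms.
Per-hop propagation t_prop = 9110000/197000000 = 46.2437 ms.
Pipeline fill: first packet needs 2·t_tx to clear all hops; remaining 44 packets each add one t_tx.
Total = (2+45-1)·t_tx + 2·t_prop = 46·0.00324484 + 2·46.2437 = 92.6 ms.

92.6 ms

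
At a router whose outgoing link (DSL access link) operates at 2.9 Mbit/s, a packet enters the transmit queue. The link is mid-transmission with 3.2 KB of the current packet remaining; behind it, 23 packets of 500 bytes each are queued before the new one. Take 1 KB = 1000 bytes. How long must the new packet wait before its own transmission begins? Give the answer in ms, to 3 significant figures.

40.6 ms

Each queued packet: L/R = 4000/2900000 = 1.37931 ms.
23 queued → 31.7241 ms.
Plus remaining 25600 bits of current packet: 8.82759 ms.
Queuing delay = 40.6 ms.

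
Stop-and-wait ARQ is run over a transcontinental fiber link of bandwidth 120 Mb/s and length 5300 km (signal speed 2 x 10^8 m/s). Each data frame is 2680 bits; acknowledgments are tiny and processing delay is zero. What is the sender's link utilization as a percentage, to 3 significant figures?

0.0421 %

t_tx = L/R = 2680/120000000 = 2.23333e-05 s.
t_prop = 5300000/200000000 = 0.0265 s; RTT = 0.053 s.
Cycle = t_tx + RTT = 0.0530223 s.
Utilization = t_tx / cycle = 2.23333e-05/0.0530223 = 0.0421 %.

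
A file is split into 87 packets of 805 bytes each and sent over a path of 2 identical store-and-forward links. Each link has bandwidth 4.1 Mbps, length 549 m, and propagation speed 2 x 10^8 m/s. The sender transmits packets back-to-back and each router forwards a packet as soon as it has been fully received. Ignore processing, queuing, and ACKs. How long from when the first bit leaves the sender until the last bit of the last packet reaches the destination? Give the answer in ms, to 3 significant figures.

Per-hop transmission t_tx = L/R = 6440/4.1e+06 = 1.57073 ms.
Per-hop propagation t_prop = 549/200000000 = 0.002745 ms.
Pipeline fill: first packet needs 2·t_tx to clear all hops; remaining 86 packets each add one t_tx.
Total = (2+87-1)·t_tx + 2·t_prop = 88·1.57073 + 2·0.002745 = 138 ms.

138 ms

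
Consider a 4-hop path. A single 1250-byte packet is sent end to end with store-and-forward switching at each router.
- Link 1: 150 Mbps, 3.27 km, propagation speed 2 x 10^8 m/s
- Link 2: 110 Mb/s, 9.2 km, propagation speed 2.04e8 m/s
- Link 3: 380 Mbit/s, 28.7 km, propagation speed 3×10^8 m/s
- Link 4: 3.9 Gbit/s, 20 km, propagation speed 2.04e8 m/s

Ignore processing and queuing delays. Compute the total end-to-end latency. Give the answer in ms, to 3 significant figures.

0.442 ms

L = 1250 × 8 = 10000 bits.
Transmission delays (L/R per hop): 0.0666667, 0.0909091, 0.0263158, 0.0025641 ms; sum = 0.186456 ms.
Propagation delays (d/s per hop): 0.01635, 0.045098, 0.0956667, 0.0980392 ms; sum = 0.255154 ms.
End-to-end = 0.442 ms.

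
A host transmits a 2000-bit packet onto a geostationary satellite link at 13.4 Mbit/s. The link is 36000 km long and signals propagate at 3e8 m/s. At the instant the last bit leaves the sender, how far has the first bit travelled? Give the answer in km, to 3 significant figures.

t_tx = L/R = 2000/13400000 = 0.000149254 s.
Distance = s × t_tx = 300000000 × 0.000149254 = 44.8 km.

44.8 km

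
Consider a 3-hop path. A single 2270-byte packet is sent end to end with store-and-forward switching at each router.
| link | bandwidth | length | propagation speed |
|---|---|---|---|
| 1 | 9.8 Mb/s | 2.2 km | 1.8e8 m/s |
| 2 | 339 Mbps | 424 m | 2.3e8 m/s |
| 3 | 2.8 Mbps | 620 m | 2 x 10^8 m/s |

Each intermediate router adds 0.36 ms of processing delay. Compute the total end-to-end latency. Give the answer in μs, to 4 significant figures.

9130 μs

L = 2270 × 8 = 18160 bits.
Transmission delays (L/R per hop): 1853.06, 53.5693, 6485.71 μs; sum = 8392.34 μs.
Propagation delays (d/s per hop): 12.2222, 1.84348, 3.1 μs; sum = 17.1657 μs.
Processing at 2 router(s): 2 × 0.36 ms = 720 μs.
End-to-end = 9130 μs.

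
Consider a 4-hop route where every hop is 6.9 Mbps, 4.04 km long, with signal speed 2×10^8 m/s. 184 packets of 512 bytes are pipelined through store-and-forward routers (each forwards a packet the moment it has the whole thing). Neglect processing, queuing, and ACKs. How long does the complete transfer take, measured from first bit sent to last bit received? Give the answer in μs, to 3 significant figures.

111000 μs

Per-hop transmission t_tx = L/R = 4096/6900000 = 593.623 μs.
Per-hop propagation t_prop = 4040/200000000 = 20.2 μs.
Pipeline fill: first packet needs 4·t_tx to clear all hops; remaining 183 packets each add one t_tx.
Total = (4+184-1)·t_tx + 4·t_prop = 187·593.623 + 4·20.2 = 111000 μs.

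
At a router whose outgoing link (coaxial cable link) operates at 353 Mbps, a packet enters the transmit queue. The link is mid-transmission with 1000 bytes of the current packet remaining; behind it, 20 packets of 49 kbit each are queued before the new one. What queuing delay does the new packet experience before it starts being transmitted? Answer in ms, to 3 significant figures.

2.80 ms

Each queued packet: L/R = 49000/353000000 = 0.13881 ms.
20 queued → 2.7762 ms.
Plus remaining 8000 bits of current packet: 0.0226629 ms.
Queuing delay = 2.80 ms.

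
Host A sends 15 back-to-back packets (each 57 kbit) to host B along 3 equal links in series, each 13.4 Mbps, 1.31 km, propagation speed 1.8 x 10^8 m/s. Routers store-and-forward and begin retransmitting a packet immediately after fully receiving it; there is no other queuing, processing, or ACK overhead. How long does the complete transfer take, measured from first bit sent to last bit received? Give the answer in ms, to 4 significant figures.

Per-hop transmission t_tx = L/R = 57000/13400000 = 4.25373 ms.
Per-hop propagation t_prop = 1310/180000000 = 0.00727778 ms.
Pipeline fill: first packet needs 3·t_tx to clear all hops; remaining 14 packets each add one t_tx.
Total = (3+15-1)·t_tx + 3·t_prop = 17·4.25373 + 3·0.00727778 = 72.34 ms.

72.34 ms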